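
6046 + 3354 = 9400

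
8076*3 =24228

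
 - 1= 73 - 74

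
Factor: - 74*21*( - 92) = 142968 = 2^3*3^1*7^1*23^1 *37^1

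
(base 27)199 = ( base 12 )699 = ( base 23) 1JF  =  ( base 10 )981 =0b1111010101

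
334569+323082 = 657651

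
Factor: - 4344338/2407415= - 2^1 * 5^(  -  1 )*83^ (-1)*167^1*5801^( - 1 )*13007^1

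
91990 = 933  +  91057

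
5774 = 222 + 5552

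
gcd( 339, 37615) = 1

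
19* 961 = 18259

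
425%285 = 140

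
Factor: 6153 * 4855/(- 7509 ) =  - 9957605/2503 = - 5^1*7^1* 293^1*971^1*2503^ (- 1 ) 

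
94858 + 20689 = 115547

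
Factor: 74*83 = 2^1*37^1*83^1 = 6142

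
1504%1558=1504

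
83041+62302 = 145343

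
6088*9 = 54792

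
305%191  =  114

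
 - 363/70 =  -363/70= - 5.19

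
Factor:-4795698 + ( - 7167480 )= - 11963178 = - 2^1*3^2*664621^1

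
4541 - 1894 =2647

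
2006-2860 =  - 854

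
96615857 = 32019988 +64595869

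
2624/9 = 2624/9 = 291.56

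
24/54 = 4/9 =0.44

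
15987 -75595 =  - 59608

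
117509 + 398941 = 516450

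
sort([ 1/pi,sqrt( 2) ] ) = [1/pi,sqrt (2) ] 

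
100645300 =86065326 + 14579974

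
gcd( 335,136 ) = 1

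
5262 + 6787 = 12049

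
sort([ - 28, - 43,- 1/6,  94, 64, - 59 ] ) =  [ - 59, - 43 , - 28 , - 1/6, 64,94]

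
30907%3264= 1531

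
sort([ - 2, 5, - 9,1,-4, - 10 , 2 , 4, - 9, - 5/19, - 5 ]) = [ - 10, - 9, - 9, - 5, - 4, - 2, - 5/19, 1,2, 4,  5 ] 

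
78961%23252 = 9205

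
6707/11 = 609 + 8/11 = 609.73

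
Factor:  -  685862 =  - 2^1 *19^1*18049^1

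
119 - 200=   -81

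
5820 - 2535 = 3285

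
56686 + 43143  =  99829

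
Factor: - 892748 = -2^2*83^1*2689^1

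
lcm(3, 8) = 24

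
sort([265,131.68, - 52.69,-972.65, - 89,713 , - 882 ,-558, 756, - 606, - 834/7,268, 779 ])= [ - 972.65,-882, - 606, -558 ,- 834/7 , - 89,-52.69,131.68 , 265, 268, 713,756, 779 ] 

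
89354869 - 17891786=71463083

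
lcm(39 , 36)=468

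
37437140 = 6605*5668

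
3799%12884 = 3799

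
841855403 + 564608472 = 1406463875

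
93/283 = 93/283 = 0.33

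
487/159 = 487/159 = 3.06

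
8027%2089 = 1760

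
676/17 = 676/17 = 39.76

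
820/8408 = 205/2102 = 0.10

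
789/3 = 263 = 263.00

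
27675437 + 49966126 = 77641563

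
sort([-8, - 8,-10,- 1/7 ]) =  [ - 10 ,-8 ,- 8, - 1/7 ]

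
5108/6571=5108/6571 = 0.78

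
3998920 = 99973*40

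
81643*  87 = 7102941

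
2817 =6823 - 4006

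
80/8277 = 80/8277=0.01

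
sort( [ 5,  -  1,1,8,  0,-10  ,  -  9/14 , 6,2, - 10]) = [ - 10,- 10,-1,-9/14, 0,1,2, 5,  6,8]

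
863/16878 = 863/16878 = 0.05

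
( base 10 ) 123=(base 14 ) 8b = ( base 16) 7b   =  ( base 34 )3l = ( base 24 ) 53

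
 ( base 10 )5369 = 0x14f9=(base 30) 5ST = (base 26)7od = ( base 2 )1010011111001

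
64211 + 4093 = 68304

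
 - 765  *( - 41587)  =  31814055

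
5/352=5/352 = 0.01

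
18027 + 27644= 45671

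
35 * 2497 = 87395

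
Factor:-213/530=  - 2^(-1)*3^1*5^ (  -  1 )*53^( -1 )*71^1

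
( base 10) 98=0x62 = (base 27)3H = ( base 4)1202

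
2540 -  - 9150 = 11690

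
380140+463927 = 844067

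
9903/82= 9903/82 = 120.77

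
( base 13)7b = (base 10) 102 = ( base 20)52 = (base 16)66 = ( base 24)46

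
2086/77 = 298/11 = 27.09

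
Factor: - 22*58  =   - 2^2*11^1*29^1=-  1276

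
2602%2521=81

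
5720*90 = 514800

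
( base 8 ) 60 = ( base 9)53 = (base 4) 300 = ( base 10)48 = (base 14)36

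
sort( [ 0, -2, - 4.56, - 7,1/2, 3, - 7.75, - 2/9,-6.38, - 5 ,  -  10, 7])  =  [ - 10, - 7.75, - 7, - 6.38, -5, - 4.56, - 2, - 2/9,0, 1/2, 3 , 7]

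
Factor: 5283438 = 2^1 * 3^1*880573^1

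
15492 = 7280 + 8212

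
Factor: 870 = 2^1*3^1*5^1*29^1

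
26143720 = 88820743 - 62677023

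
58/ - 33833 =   -  58/33833 = -0.00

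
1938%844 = 250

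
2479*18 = 44622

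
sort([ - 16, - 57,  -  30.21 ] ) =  [ - 57, - 30.21, - 16]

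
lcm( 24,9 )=72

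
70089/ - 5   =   - 70089/5 = -14017.80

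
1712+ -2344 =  - 632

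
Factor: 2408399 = 7^2* 23^1*2137^1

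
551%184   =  183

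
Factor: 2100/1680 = 2^( - 2 )*5^1 = 5/4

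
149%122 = 27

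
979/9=108 +7/9=108.78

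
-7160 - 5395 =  -12555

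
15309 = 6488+8821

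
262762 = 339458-76696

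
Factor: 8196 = 2^2*3^1*683^1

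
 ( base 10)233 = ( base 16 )e9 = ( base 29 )81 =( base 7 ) 452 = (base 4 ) 3221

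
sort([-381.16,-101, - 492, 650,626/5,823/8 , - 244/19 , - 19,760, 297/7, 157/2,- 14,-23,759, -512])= [  -  512, - 492, -381.16, - 101 , - 23, -19, -14,- 244/19, 297/7, 157/2,  823/8, 626/5,650, 759, 760] 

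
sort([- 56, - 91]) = [ - 91 ,-56]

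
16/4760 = 2/595 = 0.00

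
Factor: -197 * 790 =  - 2^1* 5^1 * 79^1 *197^1 =- 155630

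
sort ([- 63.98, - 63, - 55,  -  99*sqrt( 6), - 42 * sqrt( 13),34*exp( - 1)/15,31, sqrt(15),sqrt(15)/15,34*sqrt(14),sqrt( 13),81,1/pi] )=[ - 99 * sqrt( 6 ),-42*sqrt( 13), - 63.98, - 63,-55, sqrt(15 ) /15, 1/pi,34*exp( - 1 ) /15,sqrt(13),sqrt (15),31,  81,34 *sqrt( 14) ] 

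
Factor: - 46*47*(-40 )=2^4*5^1*23^1*47^1 = 86480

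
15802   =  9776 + 6026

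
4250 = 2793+1457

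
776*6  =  4656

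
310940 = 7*44420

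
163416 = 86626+76790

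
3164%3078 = 86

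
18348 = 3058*6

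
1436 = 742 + 694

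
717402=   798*899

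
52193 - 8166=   44027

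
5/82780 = 1/16556   =  0.00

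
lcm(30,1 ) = 30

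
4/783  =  4/783 = 0.01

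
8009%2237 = 1298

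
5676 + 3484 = 9160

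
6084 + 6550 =12634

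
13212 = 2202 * 6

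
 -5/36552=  - 5/36552 = -  0.00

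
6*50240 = 301440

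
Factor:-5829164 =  - 2^2*11^1*17^1*7793^1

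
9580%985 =715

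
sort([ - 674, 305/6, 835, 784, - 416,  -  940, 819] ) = [ - 940 ,-674, - 416, 305/6, 784 , 819, 835]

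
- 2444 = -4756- - 2312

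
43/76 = 43/76 = 0.57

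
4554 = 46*99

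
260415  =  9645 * 27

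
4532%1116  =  68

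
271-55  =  216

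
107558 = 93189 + 14369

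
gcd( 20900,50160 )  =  4180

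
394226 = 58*6797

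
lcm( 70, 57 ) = 3990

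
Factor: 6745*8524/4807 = 3026020/253 = 2^2*5^1*11^( - 1 )*23^(  -  1)*71^1*2131^1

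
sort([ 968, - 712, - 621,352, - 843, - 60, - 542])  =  [ - 843, - 712, - 621, - 542, - 60,352,  968]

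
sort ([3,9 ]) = [3, 9 ]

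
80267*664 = 53297288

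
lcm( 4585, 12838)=64190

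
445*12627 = 5619015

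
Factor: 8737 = 8737^1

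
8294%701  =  583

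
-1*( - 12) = 12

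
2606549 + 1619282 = 4225831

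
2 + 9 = 11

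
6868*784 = 5384512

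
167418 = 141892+25526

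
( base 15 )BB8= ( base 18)832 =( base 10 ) 2648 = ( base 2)101001011000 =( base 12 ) 1648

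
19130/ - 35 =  - 547 + 3/7=- 546.57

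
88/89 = 88/89  =  0.99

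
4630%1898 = 834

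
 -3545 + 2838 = -707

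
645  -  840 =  - 195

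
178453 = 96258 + 82195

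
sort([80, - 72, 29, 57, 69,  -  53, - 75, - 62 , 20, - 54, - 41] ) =[-75, - 72, - 62,  -  54, - 53,- 41, 20,29 , 57, 69, 80 ]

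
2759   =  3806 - 1047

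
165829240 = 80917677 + 84911563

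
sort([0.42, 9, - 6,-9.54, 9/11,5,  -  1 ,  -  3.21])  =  [  -  9.54, - 6,  -  3.21, - 1, 0.42 , 9/11, 5,9] 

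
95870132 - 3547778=92322354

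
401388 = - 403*( - 996) 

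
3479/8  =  434 + 7/8 = 434.88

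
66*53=3498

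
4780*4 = 19120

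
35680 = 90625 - 54945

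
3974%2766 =1208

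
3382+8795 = 12177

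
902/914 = 451/457 = 0.99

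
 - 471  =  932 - 1403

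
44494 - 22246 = 22248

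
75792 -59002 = 16790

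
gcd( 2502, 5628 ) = 6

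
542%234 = 74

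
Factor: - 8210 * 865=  - 7101650 =- 2^1*  5^2*173^1 *821^1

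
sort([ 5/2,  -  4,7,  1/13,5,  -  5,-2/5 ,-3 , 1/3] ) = [ - 5, -4,-3 , - 2/5 , 1/13, 1/3 , 5/2 , 5, 7]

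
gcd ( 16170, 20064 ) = 66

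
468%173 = 122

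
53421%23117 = 7187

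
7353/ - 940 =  - 7353/940 = -7.82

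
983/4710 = 983/4710 = 0.21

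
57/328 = 57/328 = 0.17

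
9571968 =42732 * 224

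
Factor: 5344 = 2^5*167^1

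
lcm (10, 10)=10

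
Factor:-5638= - 2^1*2819^1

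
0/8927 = 0 = 0.00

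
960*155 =148800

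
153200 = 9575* 16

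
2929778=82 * 35729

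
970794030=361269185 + 609524845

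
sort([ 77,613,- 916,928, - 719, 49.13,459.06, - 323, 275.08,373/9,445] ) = [-916, - 719, - 323,373/9,  49.13,  77, 275.08, 445,459.06,  613,928] 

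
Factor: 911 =911^1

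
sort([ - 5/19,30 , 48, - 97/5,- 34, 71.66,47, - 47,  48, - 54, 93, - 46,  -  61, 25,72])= [ - 61,-54, - 47, - 46, - 34, - 97/5, - 5/19, 25,30,47, 48,48,71.66,72,93]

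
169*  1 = 169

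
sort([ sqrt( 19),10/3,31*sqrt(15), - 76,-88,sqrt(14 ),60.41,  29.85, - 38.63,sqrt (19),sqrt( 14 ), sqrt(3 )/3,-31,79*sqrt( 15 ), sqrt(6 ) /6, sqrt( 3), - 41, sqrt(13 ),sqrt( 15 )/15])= [ - 88,-76,-41  ,-38.63, - 31,sqrt( 15) /15, sqrt(6 ) /6,sqrt( 3 ) /3,sqrt( 3 ) , 10/3 , sqrt(13 ) , sqrt( 14),sqrt (14), sqrt( 19) , sqrt ( 19), 29.85,60.41,31*sqrt(15),79*sqrt( 15)]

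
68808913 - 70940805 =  - 2131892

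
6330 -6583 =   -  253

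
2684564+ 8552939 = 11237503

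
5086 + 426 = 5512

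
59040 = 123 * 480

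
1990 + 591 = 2581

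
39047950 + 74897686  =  113945636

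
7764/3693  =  2+126/1231 = 2.10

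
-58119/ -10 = 58119/10= 5811.90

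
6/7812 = 1/1302   =  0.00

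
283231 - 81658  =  201573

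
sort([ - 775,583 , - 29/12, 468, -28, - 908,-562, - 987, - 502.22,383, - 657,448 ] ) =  [ - 987, - 908, - 775, - 657, -562,  -  502.22, - 28,- 29/12,383,448 , 468 , 583 ] 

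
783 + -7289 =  - 6506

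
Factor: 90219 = 3^1*17^1*29^1*61^1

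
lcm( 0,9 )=0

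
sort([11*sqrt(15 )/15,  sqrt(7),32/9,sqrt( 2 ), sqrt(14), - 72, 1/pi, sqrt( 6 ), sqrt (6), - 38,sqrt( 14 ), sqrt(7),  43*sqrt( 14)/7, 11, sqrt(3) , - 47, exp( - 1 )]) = [ -72, - 47, - 38, 1/pi, exp( - 1 ),  sqrt(2) , sqrt( 3 ), sqrt(6 ),sqrt(6 ),sqrt(7) , sqrt ( 7),11*sqrt(15)/15, 32/9, sqrt( 14 ),sqrt (14), 11,43*sqrt( 14 ) /7]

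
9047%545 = 327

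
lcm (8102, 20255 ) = 40510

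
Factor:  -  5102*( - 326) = 1663252 = 2^2*163^1*2551^1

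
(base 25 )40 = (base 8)144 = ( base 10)100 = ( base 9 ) 121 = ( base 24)44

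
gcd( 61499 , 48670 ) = 1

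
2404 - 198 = 2206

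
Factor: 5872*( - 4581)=  -  2^4 * 3^2*367^1*509^1 = - 26899632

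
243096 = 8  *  30387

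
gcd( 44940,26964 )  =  8988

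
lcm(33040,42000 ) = 2478000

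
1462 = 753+709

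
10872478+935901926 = 946774404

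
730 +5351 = 6081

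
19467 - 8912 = 10555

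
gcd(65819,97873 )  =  1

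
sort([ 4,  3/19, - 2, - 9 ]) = [ - 9,-2,3/19, 4]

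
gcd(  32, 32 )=32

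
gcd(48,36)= 12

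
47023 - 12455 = 34568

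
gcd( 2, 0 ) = 2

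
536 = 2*268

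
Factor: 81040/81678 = 2^3 * 3^ ( - 1)*5^1* 1013^1*13613^( - 1) = 40520/40839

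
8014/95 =84+34/95= 84.36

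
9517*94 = 894598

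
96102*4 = 384408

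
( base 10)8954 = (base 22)IB0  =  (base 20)127e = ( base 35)7at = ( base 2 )10001011111010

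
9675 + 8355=18030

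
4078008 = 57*71544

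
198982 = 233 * 854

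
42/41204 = 21/20602 = 0.00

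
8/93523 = 8/93523= 0.00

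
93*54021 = 5023953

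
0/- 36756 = 0/1 = -  0.00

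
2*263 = 526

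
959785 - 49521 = 910264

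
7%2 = 1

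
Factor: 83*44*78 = 2^3 * 3^1*11^1*13^1 * 83^1 = 284856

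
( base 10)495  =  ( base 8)757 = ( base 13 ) 2C1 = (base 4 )13233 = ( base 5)3440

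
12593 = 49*257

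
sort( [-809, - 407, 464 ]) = [ -809, - 407,464]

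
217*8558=1857086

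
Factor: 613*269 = 269^1*613^1 = 164897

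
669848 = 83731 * 8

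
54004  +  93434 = 147438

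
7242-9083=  - 1841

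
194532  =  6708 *29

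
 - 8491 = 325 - 8816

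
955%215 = 95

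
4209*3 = 12627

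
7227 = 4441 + 2786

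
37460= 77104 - 39644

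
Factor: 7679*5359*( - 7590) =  - 2^1*3^1 *5^1*7^1*11^1*23^2*233^1*1097^1 = -312341865990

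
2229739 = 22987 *97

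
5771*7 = 40397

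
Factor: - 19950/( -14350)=3^1*19^1*41^( - 1 )= 57/41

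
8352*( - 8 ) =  - 66816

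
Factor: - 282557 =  - 11^1 * 17^1*1511^1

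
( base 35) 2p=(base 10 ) 95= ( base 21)4B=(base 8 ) 137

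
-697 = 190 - 887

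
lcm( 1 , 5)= 5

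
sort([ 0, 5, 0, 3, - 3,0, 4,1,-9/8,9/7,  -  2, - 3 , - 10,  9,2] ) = [ - 10, - 3 , - 3,-2, - 9/8, 0,0,0 , 1 , 9/7 , 2,3, 4, 5, 9 ] 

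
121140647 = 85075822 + 36064825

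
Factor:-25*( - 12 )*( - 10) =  - 2^3*3^1 *5^3= - 3000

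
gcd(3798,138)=6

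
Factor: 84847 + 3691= 2^1*44269^1 = 88538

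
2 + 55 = 57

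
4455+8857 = 13312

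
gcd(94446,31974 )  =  6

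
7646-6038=1608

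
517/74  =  6+73/74 = 6.99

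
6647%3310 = 27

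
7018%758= 196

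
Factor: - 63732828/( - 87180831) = 2^2 * 3^( - 1)*953^1*5573^1*9686759^( - 1) = 21244276/29060277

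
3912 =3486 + 426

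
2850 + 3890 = 6740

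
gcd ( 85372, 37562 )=14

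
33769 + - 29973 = 3796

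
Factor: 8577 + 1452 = 3^1*3343^1=10029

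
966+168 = 1134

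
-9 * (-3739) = 33651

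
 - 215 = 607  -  822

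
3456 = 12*288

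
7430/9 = 7430/9 =825.56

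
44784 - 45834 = -1050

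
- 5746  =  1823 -7569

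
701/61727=701/61727 = 0.01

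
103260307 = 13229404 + 90030903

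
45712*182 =8319584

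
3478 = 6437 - 2959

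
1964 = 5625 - 3661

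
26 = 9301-9275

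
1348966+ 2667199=4016165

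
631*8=5048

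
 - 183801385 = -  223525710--39724325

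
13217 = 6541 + 6676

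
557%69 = 5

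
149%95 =54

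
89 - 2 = 87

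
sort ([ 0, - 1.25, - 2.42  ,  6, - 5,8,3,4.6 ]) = [ - 5, - 2.42, - 1.25, 0,3, 4.6,6,8] 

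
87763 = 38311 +49452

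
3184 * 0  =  0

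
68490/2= 34245 = 34245.00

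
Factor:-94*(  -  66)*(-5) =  - 2^2*3^1 *5^1*11^1 * 47^1 = -  31020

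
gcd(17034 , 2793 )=3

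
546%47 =29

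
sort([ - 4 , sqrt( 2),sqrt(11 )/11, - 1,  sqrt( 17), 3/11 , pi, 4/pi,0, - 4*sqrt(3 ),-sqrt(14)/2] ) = [ - 4 * sqrt(3 ), - 4, - sqrt( 14)/2 , - 1 , 0, 3/11 , sqrt (11 )/11,  4/pi  ,  sqrt( 2), pi,sqrt(17)] 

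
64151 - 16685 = 47466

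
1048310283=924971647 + 123338636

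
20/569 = 20/569 = 0.04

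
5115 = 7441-2326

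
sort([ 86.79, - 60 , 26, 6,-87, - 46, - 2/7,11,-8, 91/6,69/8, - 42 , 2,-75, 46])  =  [  -  87,-75,-60, - 46,-42, -8,-2/7,2, 6, 69/8 , 11 , 91/6, 26,46, 86.79]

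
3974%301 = 61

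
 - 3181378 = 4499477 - 7680855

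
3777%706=247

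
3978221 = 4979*799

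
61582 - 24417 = 37165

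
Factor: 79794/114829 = 2^1*3^2*11^(  -  1)*31^1*73^( - 1)=558/803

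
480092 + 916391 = 1396483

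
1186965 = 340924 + 846041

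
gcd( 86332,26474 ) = 2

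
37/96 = 37/96 = 0.39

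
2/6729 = 2/6729 = 0.00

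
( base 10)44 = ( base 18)28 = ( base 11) 40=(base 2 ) 101100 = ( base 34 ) 1a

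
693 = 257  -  -436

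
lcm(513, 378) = 7182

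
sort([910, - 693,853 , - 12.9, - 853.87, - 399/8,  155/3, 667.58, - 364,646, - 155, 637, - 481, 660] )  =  [ - 853.87, - 693, - 481, - 364, - 155, - 399/8, - 12.9,155/3,637,646, 660,667.58, 853, 910]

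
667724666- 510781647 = 156943019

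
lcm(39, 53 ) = 2067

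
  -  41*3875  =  -158875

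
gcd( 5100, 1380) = 60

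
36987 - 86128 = - 49141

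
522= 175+347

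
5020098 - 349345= 4670753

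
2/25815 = 2/25815= 0.00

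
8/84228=2/21057 = 0.00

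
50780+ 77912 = 128692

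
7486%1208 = 238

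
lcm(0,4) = 0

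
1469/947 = 1469/947 = 1.55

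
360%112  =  24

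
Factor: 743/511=7^(-1 ) * 73^( - 1) * 743^1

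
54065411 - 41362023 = 12703388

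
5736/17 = 337 + 7/17 = 337.41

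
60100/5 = 12020 = 12020.00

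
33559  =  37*907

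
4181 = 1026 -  - 3155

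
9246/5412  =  1  +  639/902 = 1.71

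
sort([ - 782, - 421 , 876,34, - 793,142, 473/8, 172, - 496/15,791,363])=[-793,-782, - 421, - 496/15,34, 473/8,  142, 172 , 363,791 , 876]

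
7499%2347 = 458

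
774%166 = 110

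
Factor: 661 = 661^1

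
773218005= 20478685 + 752739320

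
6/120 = 1/20 = 0.05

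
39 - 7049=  - 7010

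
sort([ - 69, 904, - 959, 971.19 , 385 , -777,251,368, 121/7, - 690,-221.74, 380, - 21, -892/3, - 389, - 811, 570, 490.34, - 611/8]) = [ - 959, - 811, - 777,  -  690, - 389, - 892/3, - 221.74,  -  611/8, - 69,-21, 121/7,251,368, 380, 385, 490.34, 570, 904, 971.19]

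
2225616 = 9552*233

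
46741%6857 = 5599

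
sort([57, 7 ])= [ 7, 57 ] 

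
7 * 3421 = 23947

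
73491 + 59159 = 132650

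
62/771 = 62/771 =0.08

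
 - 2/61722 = -1 + 30860/30861 = - 0.00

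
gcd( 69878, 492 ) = 2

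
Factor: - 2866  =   - 2^1*1433^1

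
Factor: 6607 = 6607^1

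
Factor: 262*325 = 2^1  *  5^2* 13^1*131^1 = 85150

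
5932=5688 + 244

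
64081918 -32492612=31589306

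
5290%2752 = 2538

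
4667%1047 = 479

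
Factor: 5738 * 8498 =2^2*7^1*19^1 * 151^1*607^1 =48761524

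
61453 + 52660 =114113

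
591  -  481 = 110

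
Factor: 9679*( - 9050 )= - 2^1 * 5^2*181^1*9679^1 = - 87594950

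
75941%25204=329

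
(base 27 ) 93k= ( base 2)1101000000110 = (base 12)3a32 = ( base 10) 6662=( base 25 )AGC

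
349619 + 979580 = 1329199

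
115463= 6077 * 19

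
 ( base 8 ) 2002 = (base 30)146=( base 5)13101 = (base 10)1026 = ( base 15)486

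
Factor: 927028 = 2^2 * 47^1*4931^1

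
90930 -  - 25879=116809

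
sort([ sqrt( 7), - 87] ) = [ - 87,sqrt(7)]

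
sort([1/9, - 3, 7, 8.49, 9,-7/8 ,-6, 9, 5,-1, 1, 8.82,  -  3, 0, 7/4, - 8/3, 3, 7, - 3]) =[ - 6, - 3,-3,-3,  -  8/3,  -  1, - 7/8,0, 1/9 , 1, 7/4,  3, 5,  7 , 7, 8.49, 8.82,9, 9] 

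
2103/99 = 21 + 8/33=21.24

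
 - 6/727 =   -  6/727 = - 0.01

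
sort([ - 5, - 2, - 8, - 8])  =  [ - 8, - 8,-5, - 2]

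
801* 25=20025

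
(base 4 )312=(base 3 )2000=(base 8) 66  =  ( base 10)54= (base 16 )36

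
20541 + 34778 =55319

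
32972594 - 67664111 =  - 34691517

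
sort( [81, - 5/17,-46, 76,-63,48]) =[ - 63, - 46, - 5/17, 48, 76 , 81]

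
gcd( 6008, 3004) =3004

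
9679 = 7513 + 2166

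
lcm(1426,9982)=9982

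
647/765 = 647/765  =  0.85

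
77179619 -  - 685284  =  77864903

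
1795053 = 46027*39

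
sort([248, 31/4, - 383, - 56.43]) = [ - 383, - 56.43, 31/4, 248 ]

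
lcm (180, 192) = 2880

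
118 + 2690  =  2808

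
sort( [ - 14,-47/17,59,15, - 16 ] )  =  [-16, - 14, - 47/17, 15, 59 ] 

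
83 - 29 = 54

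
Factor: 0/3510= 0 = 0^1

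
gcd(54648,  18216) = 18216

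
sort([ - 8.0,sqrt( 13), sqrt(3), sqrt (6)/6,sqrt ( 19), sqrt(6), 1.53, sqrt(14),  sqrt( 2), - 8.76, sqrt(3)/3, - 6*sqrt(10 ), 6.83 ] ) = [ - 6 * sqrt ( 10), - 8.76, - 8.0, sqrt( 6)/6,sqrt ( 3 )/3,sqrt(2 ), 1.53,sqrt(3),  sqrt(6),sqrt( 13 ),sqrt(14),  sqrt ( 19 ) , 6.83 ]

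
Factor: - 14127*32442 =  - 458308134 = - 2^1*3^2 * 17^1 * 277^1*5407^1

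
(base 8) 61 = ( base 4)301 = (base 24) 21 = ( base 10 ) 49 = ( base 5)144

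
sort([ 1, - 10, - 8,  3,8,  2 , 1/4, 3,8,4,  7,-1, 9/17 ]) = [  -  10, - 8,-1, 1/4,  9/17,  1, 2, 3, 3,4,  7, 8 , 8]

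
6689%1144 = 969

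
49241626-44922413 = 4319213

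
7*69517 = 486619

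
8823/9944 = 8823/9944 =0.89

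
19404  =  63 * 308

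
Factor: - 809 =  - 809^1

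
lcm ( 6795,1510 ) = 13590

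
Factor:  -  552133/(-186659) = 11^( -1)*71^(  -  1 )*239^( - 1 )*283^1*1951^1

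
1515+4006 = 5521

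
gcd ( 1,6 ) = 1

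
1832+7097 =8929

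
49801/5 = 49801/5= 9960.20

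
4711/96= 4711/96=49.07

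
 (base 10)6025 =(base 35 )4w5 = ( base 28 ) 7j5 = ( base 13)2986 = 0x1789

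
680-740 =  - 60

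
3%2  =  1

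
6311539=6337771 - 26232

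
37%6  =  1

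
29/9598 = 29/9598  =  0.00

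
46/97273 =46/97273 = 0.00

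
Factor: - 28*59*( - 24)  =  39648 = 2^5*3^1*7^1 * 59^1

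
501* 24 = 12024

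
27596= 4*6899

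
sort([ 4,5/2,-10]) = [ - 10, 5/2, 4]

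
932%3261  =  932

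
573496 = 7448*77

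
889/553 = 127/79 = 1.61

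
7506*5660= 42483960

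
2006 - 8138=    - 6132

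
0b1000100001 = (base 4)20201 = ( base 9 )665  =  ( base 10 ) 545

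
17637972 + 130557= 17768529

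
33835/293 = 33835/293 = 115.48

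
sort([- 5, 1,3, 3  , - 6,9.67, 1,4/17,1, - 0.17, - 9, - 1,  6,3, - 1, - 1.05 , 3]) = [ - 9,-6, - 5, - 1.05,-1,  -  1, - 0.17, 4/17,1,  1,  1 , 3,3,3,3,6,  9.67 ]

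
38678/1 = 38678 = 38678.00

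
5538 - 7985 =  - 2447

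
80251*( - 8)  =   - 642008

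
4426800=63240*70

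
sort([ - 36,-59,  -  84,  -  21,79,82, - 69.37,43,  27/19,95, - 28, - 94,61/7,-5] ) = [- 94, - 84, - 69.37, - 59,-36, - 28, - 21, - 5,27/19 , 61/7,43,79,82, 95 ]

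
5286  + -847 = 4439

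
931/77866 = 931/77866 = 0.01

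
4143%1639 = 865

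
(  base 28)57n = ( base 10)4139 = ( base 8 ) 10053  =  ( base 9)5608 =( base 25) 6fe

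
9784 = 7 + 9777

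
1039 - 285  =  754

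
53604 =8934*6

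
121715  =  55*2213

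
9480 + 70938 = 80418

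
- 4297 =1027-5324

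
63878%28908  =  6062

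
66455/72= 66455/72  =  922.99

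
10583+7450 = 18033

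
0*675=0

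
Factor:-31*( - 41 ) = 1271=31^1*41^1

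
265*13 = 3445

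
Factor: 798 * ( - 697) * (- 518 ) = 288114708 = 2^2 * 3^1*7^2*17^1*19^1*37^1*41^1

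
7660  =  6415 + 1245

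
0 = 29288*0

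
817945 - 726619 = 91326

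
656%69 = 35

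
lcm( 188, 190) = 17860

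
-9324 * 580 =-5407920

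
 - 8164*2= -16328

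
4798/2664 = 1 + 1067/1332 = 1.80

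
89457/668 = 133 + 613/668 = 133.92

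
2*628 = 1256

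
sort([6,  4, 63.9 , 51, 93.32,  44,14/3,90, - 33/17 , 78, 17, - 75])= [ - 75, - 33/17,4,14/3,6, 17,44,51 , 63.9 , 78, 90, 93.32]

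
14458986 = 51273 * 282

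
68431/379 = 68431/379 = 180.56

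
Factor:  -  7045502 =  - 2^1*53^1*66467^1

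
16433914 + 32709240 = 49143154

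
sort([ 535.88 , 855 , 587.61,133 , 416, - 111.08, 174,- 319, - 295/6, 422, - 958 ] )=[-958, - 319, - 111.08 ,-295/6,133 , 174,  416,  422,535.88,587.61, 855 ] 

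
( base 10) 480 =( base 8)740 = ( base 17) 1B4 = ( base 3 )122210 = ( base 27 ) HL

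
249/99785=249/99785 = 0.00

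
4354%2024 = 306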